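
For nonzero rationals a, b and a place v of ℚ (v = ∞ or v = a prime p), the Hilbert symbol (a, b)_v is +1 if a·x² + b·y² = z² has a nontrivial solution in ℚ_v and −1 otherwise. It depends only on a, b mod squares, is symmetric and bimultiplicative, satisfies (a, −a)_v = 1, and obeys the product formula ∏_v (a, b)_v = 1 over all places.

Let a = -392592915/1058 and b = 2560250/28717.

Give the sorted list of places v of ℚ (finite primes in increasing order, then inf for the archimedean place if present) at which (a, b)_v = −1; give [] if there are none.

(a, b) ≡ (-1430, 27170) mod (ℚ^×)²; places V = {2, 3, 5, 7, 11, 13, 19, 23, 47, ∞}.
(a,b)_23: α=-2, u≡21; β=0, v≡11 (mod 23); (21|23)=-1, (11|23)=-1; sign (−1)^0·-1^0·-1^-2 = +1.
(a,b)_∞: sgn(-1430)=−, sgn(27170)=+, so +1.
(a,b)_3: α=2, u≡1; β=0, v≡2 (mod 3); (1|3)=+1, (2|3)=-1; sign (−1)^0·+1^0·-1^2 = +1.
(a,b)_2: α=-1, β=1; u≡5, v≡1 (mod 8); ε(u)ε(v)=0·0, αω(v)=-1·0, βω(u)=1·1; sum ≡ 1  ⇒  -1.
(a,b)_7: α=0, u≡6; β=2, v≡3 (mod 7); (6|7)=-1, (3|7)=-1; sign (−1)^0·-1^2·-1^0 = +1.
(a,b)_11: α=1, u≡8; β=1, v≡8 (mod 11); (8|11)=-1, (8|11)=-1; sign (−1)^1·-1^1·-1^1 = -1.
(a,b)_13: α=3, u≡11; β=-1, v≡9 (mod 13); (11|13)=-1, (9|13)=+1; sign (−1)^0·-1^-1·+1^3 = -1.
(a,b)_47: α=0, u≡24; β=-2, v≡34 (mod 47); (24|47)=+1, (34|47)=+1; sign (−1)^0·+1^-2·+1^0 = +1.
(a,b)_5: α=1, u≡4; β=3, v≡1 (mod 5); (4|5)=+1, (1|5)=+1; sign (−1)^0·+1^3·+1^1 = +1.
(a,b)_19: α=2, u≡2; β=1, v≡5 (mod 19); (2|19)=-1, (5|19)=+1; sign (−1)^0·-1^1·+1^2 = -1.
|Ram(-1430, 27170)| = 4, even; anisotropic at {2, 11, 13, 19}.

[2, 11, 13, 19]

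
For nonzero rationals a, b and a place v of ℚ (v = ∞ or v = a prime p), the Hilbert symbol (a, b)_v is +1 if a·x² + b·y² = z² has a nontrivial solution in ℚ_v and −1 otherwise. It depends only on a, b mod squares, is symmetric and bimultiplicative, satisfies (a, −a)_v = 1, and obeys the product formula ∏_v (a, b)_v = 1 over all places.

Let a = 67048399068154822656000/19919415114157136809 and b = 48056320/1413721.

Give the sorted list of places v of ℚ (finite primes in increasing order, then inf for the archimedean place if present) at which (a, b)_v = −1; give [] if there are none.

[2, 5]

Mod squares: a ≡ 390, b ≡ 130. Check v ∈ {∞, 2, 3, 5, 7, 11, 13, 19, 29, 41}.
v=∞: 390 > 0 and 130 > 0  ⇒  (a,b)_∞ = +1.
v=5: a=5^3·(≡2), b=5^1·(≡4) mod 5; (2|5)=-1, (4|5)=+1; (−1)^{3·1·2}·(-1)^1·(+1)^3 = -1.
v=11: a=11^-2·(≡3), b=11^0·(≡4) mod 11; (3|11)=+1, (4|11)=+1; (−1)^{-2·0·5}·(+1)^0·(+1)^-2 = +1.
v=41: a=41^-6·(≡9), b=41^-2·(≡30) mod 41; (9|41)=+1, (30|41)=-1; (−1)^{-6·-2·20}·(+1)^-2·(-1)^-6 = +1.
v=19: a=19^2·(≡12), b=19^2·(≡9) mod 19; (12|19)=-1, (9|19)=+1; (−1)^{2·2·9}·(-1)^2·(+1)^2 = +1.
v=7: a=7^-2·(≡6), b=7^0·(≡4) mod 7; (6|7)=-1, (4|7)=+1; (−1)^{-2·0·3}·(-1)^0·(+1)^-2 = +1.
v=2: v_2(a)=35, v_2(b)=11; units ≡ 3, 1 (mod 8); ε·ε+αω+βω = 1·0+35·0+11·1 ≡ 1  ⇒  (a,b)_2 = -1.
v=3: a=3^9·(≡1), b=3^0·(≡1) mod 3; (1|3)=+1, (1|3)=+1; (−1)^{9·0·1}·(+1)^0·(+1)^9 = +1.
v=13: a=13^3·(≡4), b=13^1·(≡9) mod 13; (4|13)=+1, (9|13)=+1; (−1)^{3·1·6}·(+1)^1·(+1)^3 = +1.
v=29: a=29^-4·(≡13), b=29^-2·(≡15) mod 29; (13|29)=+1, (15|29)=-1; (−1)^{-4·-2·14}·(+1)^-2·(-1)^-4 = +1.
(390, 130 / ℚ) ramifies at {2, 5}: a division algebra.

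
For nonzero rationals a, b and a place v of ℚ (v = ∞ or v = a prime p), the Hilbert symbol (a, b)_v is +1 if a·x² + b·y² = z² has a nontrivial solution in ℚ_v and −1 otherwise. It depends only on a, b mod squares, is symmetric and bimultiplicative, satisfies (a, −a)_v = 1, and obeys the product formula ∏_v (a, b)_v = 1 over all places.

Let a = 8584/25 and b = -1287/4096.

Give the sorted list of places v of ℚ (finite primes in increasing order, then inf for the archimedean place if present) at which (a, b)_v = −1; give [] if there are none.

[29, 37]

(a, b) ≡ (2146, -143) mod (ℚ^×)²; places V = {2, 3, 5, 11, 13, 29, 37, ∞}.
(a,b)_3: α=0, u≡1; β=2, v≡1 (mod 3); (1|3)=+1, (1|3)=+1; sign (−1)^0·+1^2·+1^0 = +1.
(a,b)_2: α=3, β=-12; u≡1, v≡1 (mod 8); ε(u)ε(v)=0·0, αω(v)=3·0, βω(u)=-12·0; sum ≡ 0  ⇒  +1.
(a,b)_11: α=0, u≡5; β=1, v≡1 (mod 11); (5|11)=+1, (1|11)=+1; sign (−1)^0·+1^1·+1^0 = +1.
(a,b)_13: α=0, u≡9; β=1, v≡5 (mod 13); (9|13)=+1, (5|13)=-1; sign (−1)^0·+1^1·-1^0 = +1.
(a,b)_∞: sgn(2146)=+, sgn(-143)=−, so +1.
(a,b)_29: α=1, u≡13; β=0, v≡15 (mod 29); (13|29)=+1, (15|29)=-1; sign (−1)^0·+1^0·-1^1 = -1.
(a,b)_37: α=1, u≡30; β=0, v≡6 (mod 37); (30|37)=+1, (6|37)=-1; sign (−1)^0·+1^0·-1^1 = -1.
(a,b)_5: α=-2, u≡4; β=0, v≡3 (mod 5); (4|5)=+1, (3|5)=-1; sign (−1)^0·+1^0·-1^-2 = +1.
|Ram(2146, -143)| = 2, even; anisotropic at {29, 37}.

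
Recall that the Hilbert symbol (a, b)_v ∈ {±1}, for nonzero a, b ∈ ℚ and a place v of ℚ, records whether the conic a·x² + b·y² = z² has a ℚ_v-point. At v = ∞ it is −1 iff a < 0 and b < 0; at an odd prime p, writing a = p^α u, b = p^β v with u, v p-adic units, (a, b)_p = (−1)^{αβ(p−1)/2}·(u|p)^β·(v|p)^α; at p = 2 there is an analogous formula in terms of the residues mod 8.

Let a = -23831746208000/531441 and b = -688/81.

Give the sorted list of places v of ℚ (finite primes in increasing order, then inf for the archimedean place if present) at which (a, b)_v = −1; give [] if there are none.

(a, b) ≡ (-2013905, -43) mod (ℚ^×)²; places V = {2, 3, 5, 17, 19, 29, 43, ∞}.
(a,b)_43: α=3, u≡14; β=1, v≡29 (mod 43); (14|43)=+1, (29|43)=-1; sign (−1)^1·+1^1·-1^3 = +1.
(a,b)_∞: sgn(-2013905)=−, sgn(-43)=−, so -1.
(a,b)_17: α=1, u≡4; β=0, v≡2 (mod 17); (4|17)=+1, (2|17)=+1; sign (−1)^0·+1^0·+1^1 = +1.
(a,b)_3: α=-12, u≡1; β=-4, v≡2 (mod 3); (1|3)=+1, (2|3)=-1; sign (−1)^0·+1^-4·-1^-12 = +1.
(a,b)_2: α=8, β=4; u≡7, v≡5 (mod 8); ε(u)ε(v)=1·0, αω(v)=8·1, βω(u)=4·0; sum ≡ 0  ⇒  +1.
(a,b)_5: α=3, u≡1; β=0, v≡2 (mod 5); (1|5)=+1, (2|5)=-1; sign (−1)^0·+1^0·-1^3 = -1.
(a,b)_19: α=1, u≡4; β=0, v≡3 (mod 19); (4|19)=+1, (3|19)=-1; sign (−1)^0·+1^0·-1^1 = -1.
(a,b)_29: α=1, u≡14; β=0, v≡18 (mod 29); (14|29)=-1, (18|29)=-1; sign (−1)^0·-1^0·-1^1 = -1.
|Ram(-2013905, -43)| = 4, even; anisotropic at {5, 19, 29, ∞}.

[5, 19, 29, inf]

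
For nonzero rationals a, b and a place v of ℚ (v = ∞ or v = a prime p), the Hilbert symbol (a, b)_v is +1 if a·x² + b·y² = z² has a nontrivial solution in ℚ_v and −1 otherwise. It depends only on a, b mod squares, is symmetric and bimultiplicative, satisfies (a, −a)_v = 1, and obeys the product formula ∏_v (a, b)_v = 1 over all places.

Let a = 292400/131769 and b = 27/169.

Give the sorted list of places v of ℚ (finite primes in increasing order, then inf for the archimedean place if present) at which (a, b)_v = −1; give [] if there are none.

[2, 3, 17, 43]

(a, b) ≡ (731, 3) mod (ℚ^×)²; places V = {2, 3, 5, 11, 13, 17, 43, ∞}.
(a,b)_11: α=-4, u≡1; β=0, v≡4 (mod 11); (1|11)=+1, (4|11)=+1; sign (−1)^0·+1^0·+1^-4 = +1.
(a,b)_13: α=0, u≡4; β=-2, v≡1 (mod 13); (4|13)=+1, (1|13)=+1; sign (−1)^0·+1^-2·+1^0 = +1.
(a,b)_5: α=2, u≡4; β=0, v≡3 (mod 5); (4|5)=+1, (3|5)=-1; sign (−1)^0·+1^0·-1^2 = +1.
(a,b)_43: α=1, u≡13; β=0, v≡34 (mod 43); (13|43)=+1, (34|43)=-1; sign (−1)^0·+1^0·-1^1 = -1.
(a,b)_3: α=-2, u≡2; β=3, v≡1 (mod 3); (2|3)=-1, (1|3)=+1; sign (−1)^0·-1^3·+1^-2 = -1.
(a,b)_2: α=4, β=0; u≡3, v≡3 (mod 8); ε(u)ε(v)=1·1, αω(v)=4·1, βω(u)=0·1; sum ≡ 1  ⇒  -1.
(a,b)_17: α=1, u≡15; β=0, v≡7 (mod 17); (15|17)=+1, (7|17)=-1; sign (−1)^0·+1^0·-1^1 = -1.
(a,b)_∞: sgn(731)=+, sgn(3)=+, so +1.
|Ram(731, 3)| = 4, even; anisotropic at {2, 3, 17, 43}.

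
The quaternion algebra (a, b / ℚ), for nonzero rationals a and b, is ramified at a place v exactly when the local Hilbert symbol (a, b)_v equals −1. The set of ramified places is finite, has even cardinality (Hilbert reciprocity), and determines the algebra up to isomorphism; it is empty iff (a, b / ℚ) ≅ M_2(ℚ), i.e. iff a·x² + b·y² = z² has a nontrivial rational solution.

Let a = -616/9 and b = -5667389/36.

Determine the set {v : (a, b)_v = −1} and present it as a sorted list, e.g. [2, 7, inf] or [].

(a, b) ≡ (-154, -115661) mod (ℚ^×)²; places V = {2, 3, 7, 11, 13, 31, 41, ∞}.
(a,b)_3: α=-2, u≡2; β=-2, v≡1 (mod 3); (2|3)=-1, (1|3)=+1; sign (−1)^0·-1^-2·+1^-2 = +1.
(a,b)_13: α=0, u≡11; β=1, v≡8 (mod 13); (11|13)=-1, (8|13)=-1; sign (−1)^0·-1^1·-1^0 = -1.
(a,b)_∞: sgn(-154)=−, sgn(-115661)=−, so -1.
(a,b)_31: α=0, u≡28; β=1, v≡10 (mod 31); (28|31)=+1, (10|31)=+1; sign (−1)^0·+1^1·+1^0 = +1.
(a,b)_41: α=0, u≡9; β=1, v≡20 (mod 41); (9|41)=+1, (20|41)=+1; sign (−1)^0·+1^1·+1^0 = +1.
(a,b)_7: α=1, u≡5; β=3, v≡4 (mod 7); (5|7)=-1, (4|7)=+1; sign (−1)^1·-1^3·+1^1 = +1.
(a,b)_11: α=1, u≡6; β=0, v≡3 (mod 11); (6|11)=-1, (3|11)=+1; sign (−1)^0·-1^0·+1^1 = +1.
(a,b)_2: α=3, β=-2; u≡3, v≡3 (mod 8); ε(u)ε(v)=1·1, αω(v)=3·1, βω(u)=-2·1; sum ≡ 0  ⇒  +1.
Ram(-154, -115661) = {13, ∞}; no ℚ_13-point on the conic.

[13, inf]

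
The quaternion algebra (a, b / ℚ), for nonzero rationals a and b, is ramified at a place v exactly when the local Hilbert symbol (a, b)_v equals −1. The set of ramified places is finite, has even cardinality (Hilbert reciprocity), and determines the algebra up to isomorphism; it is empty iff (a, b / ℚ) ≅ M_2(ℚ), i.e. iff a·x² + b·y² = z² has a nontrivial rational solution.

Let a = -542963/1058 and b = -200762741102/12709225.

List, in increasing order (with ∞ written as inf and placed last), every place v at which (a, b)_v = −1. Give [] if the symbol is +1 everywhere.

[2, 7, 19, inf]

(a, b) ≡ (-646, -49742) mod (ℚ^×)²; places V = {2, 5, 7, 11, 17, 19, 23, 31, 41, ∞}.
(a,b)_17: α=1, u≡1; β=1, v≡2 (mod 17); (1|17)=+1, (2|17)=+1; sign (−1)^0·+1^1·+1^1 = +1.
(a,b)_41: α=2, u≡25; β=2, v≡20 (mod 41); (25|41)=+1, (20|41)=+1; sign (−1)^0·+1^2·+1^2 = +1.
(a,b)_5: α=0, u≡4; β=-2, v≡2 (mod 5); (4|5)=+1, (2|5)=-1; sign (−1)^0·+1^-2·-1^0 = +1.
(a,b)_23: α=-2, u≡22; β=-2, v≡15 (mod 23); (22|23)=-1, (15|23)=-1; sign (−1)^0·-1^-2·-1^-2 = +1.
(a,b)_31: α=0, u≡16; β=-2, v≡23 (mod 31); (16|31)=+1, (23|31)=-1; sign (−1)^0·+1^-2·-1^0 = +1.
(a,b)_∞: sgn(-646)=−, sgn(-49742)=−, so -1.
(a,b)_7: α=0, u≡6; β=5, v≡5 (mod 7); (6|7)=-1, (5|7)=-1; sign (−1)^0·-1^5·-1^0 = -1.
(a,b)_19: α=1, u≡16; β=1, v≡16 (mod 19); (16|19)=+1, (16|19)=+1; sign (−1)^1·+1^1·+1^1 = -1.
(a,b)_2: α=-1, β=1; u≡5, v≡1 (mod 8); ε(u)ε(v)=0·0, αω(v)=-1·0, βω(u)=1·1; sum ≡ 1  ⇒  -1.
(a,b)_11: α=0, u≡4; β=1, v≡6 (mod 11); (4|11)=+1, (6|11)=-1; sign (−1)^0·+1^1·-1^0 = +1.
(-646, -49742 / ℚ) ramifies at {2, 7, 19, ∞}: a division algebra.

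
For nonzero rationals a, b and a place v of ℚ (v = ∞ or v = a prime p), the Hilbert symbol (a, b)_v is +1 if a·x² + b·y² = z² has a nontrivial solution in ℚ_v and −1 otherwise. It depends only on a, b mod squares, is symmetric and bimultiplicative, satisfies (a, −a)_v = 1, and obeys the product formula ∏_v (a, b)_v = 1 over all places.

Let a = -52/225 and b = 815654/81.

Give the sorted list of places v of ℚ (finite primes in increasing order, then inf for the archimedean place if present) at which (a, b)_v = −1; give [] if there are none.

(a, b) ≡ (-13, 16646) mod (ℚ^×)²; places V = {2, 3, 5, 7, 13, 29, 41, ∞}.
(a,b)_7: α=0, u≡4; β=3, v≡3 (mod 7); (4|7)=+1, (3|7)=-1; sign (−1)^0·+1^3·-1^0 = +1.
(a,b)_2: α=2, β=1; u≡3, v≡3 (mod 8); ε(u)ε(v)=1·1, αω(v)=2·1, βω(u)=1·1; sum ≡ 0  ⇒  +1.
(a,b)_∞: sgn(-13)=−, sgn(16646)=+, so +1.
(a,b)_5: α=-2, u≡2; β=0, v≡4 (mod 5); (2|5)=-1, (4|5)=+1; sign (−1)^0·-1^0·+1^-2 = +1.
(a,b)_41: α=0, u≡22; β=1, v≡32 (mod 41); (22|41)=-1, (32|41)=+1; sign (−1)^0·-1^1·+1^0 = -1.
(a,b)_3: α=-2, u≡2; β=-4, v≡2 (mod 3); (2|3)=-1, (2|3)=-1; sign (−1)^0·-1^-4·-1^-2 = +1.
(a,b)_13: α=1, u≡12; β=0, v≡7 (mod 13); (12|13)=+1, (7|13)=-1; sign (−1)^0·+1^0·-1^1 = -1.
(a,b)_29: α=0, u≡24; β=1, v≡20 (mod 29); (24|29)=+1, (20|29)=+1; sign (−1)^0·+1^1·+1^0 = +1.
Ram(-13, 16646) = {13, 41}; no ℚ_13-point on the conic.

[13, 41]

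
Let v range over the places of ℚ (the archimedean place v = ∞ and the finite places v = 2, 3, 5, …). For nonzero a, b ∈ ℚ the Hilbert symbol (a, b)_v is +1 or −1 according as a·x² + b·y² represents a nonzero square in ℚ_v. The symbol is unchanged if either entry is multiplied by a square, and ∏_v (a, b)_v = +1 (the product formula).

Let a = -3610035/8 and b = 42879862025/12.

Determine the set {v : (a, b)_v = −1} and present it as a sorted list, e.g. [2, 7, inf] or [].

[2, 5, 7, 17]

Mod squares: a ≡ -6630, b ≡ 3003. Check v ∈ {∞, 2, 3, 5, 7, 11, 13, 17}.
v=2: v_2(a)=-3, v_2(b)=-2; units ≡ 5, 3 (mod 8); ε·ε+αω+βω = 0·1+-3·1+-2·1 ≡ 1  ⇒  (a,b)_2 = -1.
v=5: a=5^1·(≡1), b=5^2·(≡3) mod 5; (1|5)=+1, (3|5)=-1; (−1)^{1·2·2}·(+1)^2·(-1)^1 = -1.
v=∞: -6630 < 0 and 3003 > 0  ⇒  (a,b)_∞ = +1.
v=17: a=17^1·(≡16), b=17^2·(≡11) mod 17; (16|17)=+1, (11|17)=-1; (−1)^{1·2·8}·(+1)^2·(-1)^1 = -1.
v=3: a=3^3·(≡1), b=3^-1·(≡2) mod 3; (1|3)=+1, (2|3)=-1; (−1)^{3·-1·1}·(+1)^-1·(-1)^3 = +1.
v=11: a=11^2·(≡1), b=11^3·(≡3) mod 11; (1|11)=+1, (3|11)=+1; (−1)^{2·3·5}·(+1)^3·(+1)^2 = +1.
v=13: a=13^1·(≡3), b=13^1·(≡10) mod 13; (3|13)=+1, (10|13)=+1; (−1)^{1·1·6}·(+1)^1·(+1)^1 = +1.
v=7: a=7^0·(≡5), b=7^3·(≡4) mod 7; (5|7)=-1, (4|7)=+1; (−1)^{0·3·3}·(-1)^3·(+1)^0 = -1.
Ram(-6630, 3003) = {2, 5, 7, 17}; no ℚ_2-point on the conic.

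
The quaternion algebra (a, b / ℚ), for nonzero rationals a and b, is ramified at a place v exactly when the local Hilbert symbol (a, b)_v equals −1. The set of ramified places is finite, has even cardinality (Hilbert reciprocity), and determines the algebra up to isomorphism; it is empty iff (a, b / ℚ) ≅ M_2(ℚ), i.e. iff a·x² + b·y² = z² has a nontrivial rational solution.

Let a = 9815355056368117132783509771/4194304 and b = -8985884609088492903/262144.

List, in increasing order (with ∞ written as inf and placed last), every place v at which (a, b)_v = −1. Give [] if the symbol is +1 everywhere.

(a, b) ≡ (230299, -527) mod (ℚ^×)²; places V = {2, 3, 7, 17, 19, 23, 31, ∞}.
(a,b)_7: α=2, u≡6; β=2, v≡3 (mod 7); (6|7)=-1, (3|7)=-1; sign (−1)^0·-1^2·-1^2 = +1.
(a,b)_23: α=3, u≡1; β=2, v≡18 (mod 23); (1|23)=+1, (18|23)=+1; sign (−1)^0·+1^2·+1^3 = +1.
(a,b)_2: α=-22, β=-18; u≡3, v≡1 (mod 8); ε(u)ε(v)=1·0, αω(v)=-22·0, βω(u)=-18·1; sum ≡ 0  ⇒  +1.
(a,b)_31: α=5, u≡18; β=3, v≡1 (mod 31); (18|31)=+1, (1|31)=+1; sign (−1)^1·+1^3·+1^5 = -1.
(a,b)_∞: sgn(230299)=+, sgn(-527)=−, so +1.
(a,b)_19: α=3, u≡10; β=2, v≡7 (mod 19); (10|19)=-1, (7|19)=+1; sign (−1)^0·-1^2·+1^3 = +1.
(a,b)_3: α=10, u≡1; β=8, v≡1 (mod 3); (1|3)=+1, (1|3)=+1; sign (−1)^0·+1^8·+1^10 = +1.
(a,b)_17: α=5, u≡1; β=3, v≡6 (mod 17); (1|17)=+1, (6|17)=-1; sign (−1)^0·+1^3·-1^5 = -1.
(230299, -527 / ℚ) ramifies at {17, 31}: a division algebra.

[17, 31]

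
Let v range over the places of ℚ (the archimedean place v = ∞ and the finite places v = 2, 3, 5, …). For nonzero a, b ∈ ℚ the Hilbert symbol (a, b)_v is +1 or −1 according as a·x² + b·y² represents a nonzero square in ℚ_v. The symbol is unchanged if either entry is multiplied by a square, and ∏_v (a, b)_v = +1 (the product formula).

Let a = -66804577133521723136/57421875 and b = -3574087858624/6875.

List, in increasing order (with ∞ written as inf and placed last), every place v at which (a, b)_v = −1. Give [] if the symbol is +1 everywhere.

[2, 11, 19, inf]

Mod squares: a ≡ -35853, b ≡ -4301. Check v ∈ {∞, 2, 3, 5, 7, 11, 17, 19, 23, 37}.
v=17: a=17^5·(≡13), b=17^3·(≡2) mod 17; (13|17)=+1, (2|17)=+1; (−1)^{5·3·8}·(+1)^3·(+1)^5 = +1.
v=11: a=11^0·(≡6), b=11^-1·(≡4) mod 11; (6|11)=-1, (4|11)=+1; (−1)^{0·-1·5}·(-1)^-1·(+1)^0 = -1.
v=2: v_2(a)=8, v_2(b)=6; units ≡ 3, 3 (mod 8); ε·ε+αω+βω = 1·1+8·1+6·1 ≡ 1  ⇒  (a,b)_2 = -1.
v=5: a=5^-8·(≡2), b=5^-4·(≡1) mod 5; (2|5)=-1, (1|5)=+1; (−1)^{-8·-4·2}·(-1)^-4·(+1)^-8 = +1.
v=37: a=37^3·(≡11), b=37^2·(≡34) mod 37; (11|37)=+1, (34|37)=+1; (−1)^{3·2·18}·(+1)^2·(+1)^3 = +1.
v=7: a=7^-2·(≡2), b=7^0·(≡4) mod 7; (2|7)=+1, (4|7)=+1; (−1)^{-2·0·3}·(+1)^0·(+1)^-2 = +1.
v=19: a=19^3·(≡10), b=19^2·(≡14) mod 19; (10|19)=-1, (14|19)=-1; (−1)^{3·2·9}·(-1)^2·(-1)^3 = -1.
v=23: a=23^2·(≡12), b=23^1·(≡19) mod 23; (12|23)=+1, (19|23)=-1; (−1)^{2·1·11}·(+1)^1·(-1)^2 = +1.
v=∞: -35853 < 0 and -4301 < 0  ⇒  (a,b)_∞ = -1.
v=3: a=3^-1·(≡1), b=3^0·(≡1) mod 3; (1|3)=+1, (1|3)=+1; (−1)^{-1·0·1}·(+1)^0·(+1)^-1 = +1.
(-35853, -4301 / ℚ) ramifies at {2, 11, 19, ∞}: a division algebra.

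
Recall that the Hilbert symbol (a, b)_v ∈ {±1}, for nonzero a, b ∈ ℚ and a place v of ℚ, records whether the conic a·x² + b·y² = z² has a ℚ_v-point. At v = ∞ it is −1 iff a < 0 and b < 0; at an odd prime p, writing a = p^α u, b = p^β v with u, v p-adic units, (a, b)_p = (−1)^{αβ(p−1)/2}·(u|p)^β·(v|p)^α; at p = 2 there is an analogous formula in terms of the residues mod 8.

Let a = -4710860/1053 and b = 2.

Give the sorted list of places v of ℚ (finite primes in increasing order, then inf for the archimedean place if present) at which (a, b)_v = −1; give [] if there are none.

[5, 11, 13, 19]

(a, b) ≡ (-312455, 2) mod (ℚ^×)²; places V = {2, 3, 5, 7, 11, 13, 19, 23, ∞}.
(a,b)_3: α=-4, u≡1; β=0, v≡2 (mod 3); (1|3)=+1, (2|3)=-1; sign (−1)^0·+1^0·-1^-4 = +1.
(a,b)_13: α=-1, u≡5; β=0, v≡2 (mod 13); (5|13)=-1, (2|13)=-1; sign (−1)^0·-1^0·-1^-1 = -1.
(a,b)_2: α=2, β=1; u≡1, v≡1 (mod 8); ε(u)ε(v)=0·0, αω(v)=2·0, βω(u)=1·0; sum ≡ 0  ⇒  +1.
(a,b)_11: α=1, u≡10; β=0, v≡2 (mod 11); (10|11)=-1, (2|11)=-1; sign (−1)^0·-1^0·-1^1 = -1.
(a,b)_7: α=2, u≡4; β=0, v≡2 (mod 7); (4|7)=+1, (2|7)=+1; sign (−1)^0·+1^0·+1^2 = +1.
(a,b)_23: α=1, u≡1; β=0, v≡2 (mod 23); (1|23)=+1, (2|23)=+1; sign (−1)^0·+1^0·+1^1 = +1.
(a,b)_∞: sgn(-312455)=−, sgn(2)=+, so +1.
(a,b)_19: α=1, u≡6; β=0, v≡2 (mod 19); (6|19)=+1, (2|19)=-1; sign (−1)^0·+1^0·-1^1 = -1.
(a,b)_5: α=1, u≡1; β=0, v≡2 (mod 5); (1|5)=+1, (2|5)=-1; sign (−1)^0·+1^0·-1^1 = -1.
|Ram(-312455, 2)| = 4, even; anisotropic at {5, 11, 13, 19}.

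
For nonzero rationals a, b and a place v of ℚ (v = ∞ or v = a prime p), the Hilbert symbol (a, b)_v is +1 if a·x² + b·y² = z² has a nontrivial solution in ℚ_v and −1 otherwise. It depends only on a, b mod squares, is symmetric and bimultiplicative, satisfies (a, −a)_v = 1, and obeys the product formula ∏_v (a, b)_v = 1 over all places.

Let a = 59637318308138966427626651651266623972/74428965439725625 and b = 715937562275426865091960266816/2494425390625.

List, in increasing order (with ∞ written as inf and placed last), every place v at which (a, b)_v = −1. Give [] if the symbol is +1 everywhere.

Mod squares: a ≡ 149937, b ≡ 62169. Check v ∈ {∞, 2, 3, 5, 7, 11, 17, 19, 23, 37, 41, 43, 53}.
v=∞: 149937 > 0 and 62169 > 0  ⇒  (a,b)_∞ = +1.
v=7: a=7^2·(≡2), b=7^-2·(≡1) mod 7; (2|7)=+1, (1|7)=+1; (−1)^{2·-2·3}·(+1)^-2·(+1)^2 = +1.
v=5: a=5^-4·(≡2), b=5^-8·(≡4) mod 5; (2|5)=-1, (4|5)=+1; (−1)^{-4·-8·2}·(-1)^-8·(+1)^-4 = +1.
v=43: a=43^-2·(≡8), b=43^0·(≡2) mod 43; (8|43)=-1, (2|43)=-1; (−1)^{-2·0·21}·(-1)^0·(-1)^-2 = +1.
v=41: a=41^9·(≡37), b=41^6·(≡14) mod 41; (37|41)=+1, (14|41)=-1; (−1)^{9·6·20}·(+1)^6·(-1)^9 = -1.
v=23: a=23^3·(≡7), b=23^3·(≡9) mod 23; (7|23)=-1, (9|23)=+1; (−1)^{3·3·11}·(-1)^3·(+1)^3 = +1.
v=19: a=19^-6·(≡15), b=19^-4·(≡4) mod 19; (15|19)=-1, (4|19)=+1; (−1)^{-6·-4·9}·(-1)^-4·(+1)^-6 = +1.
v=37: a=37^-2·(≡8), b=37^0·(≡21) mod 37; (8|37)=-1, (21|37)=+1; (−1)^{-2·0·18}·(-1)^0·(+1)^-2 = +1.
v=2: v_2(a)=2, v_2(b)=6; units ≡ 1, 1 (mod 8); ε·ε+αω+βω = 0·0+2·0+6·0 ≡ 0  ⇒  (a,b)_2 = +1.
v=11: a=11^0·(≡7), b=11^2·(≡7) mod 11; (7|11)=-1, (7|11)=-1; (−1)^{0·2·5}·(-1)^2·(-1)^0 = +1.
v=53: a=53^5·(≡39), b=53^3·(≡4) mod 53; (39|53)=-1, (4|53)=+1; (−1)^{5·3·26}·(-1)^3·(+1)^5 = -1.
v=17: a=17^4·(≡3), b=17^3·(≡4) mod 17; (3|17)=-1, (4|17)=+1; (−1)^{4·3·8}·(-1)^3·(+1)^4 = -1.
v=3: a=3^7·(≡2), b=3^7·(≡2) mod 3; (2|3)=-1, (2|3)=-1; (−1)^{7·7·1}·(-1)^7·(-1)^7 = -1.
|Ram(149937, 62169)| = 4, even; anisotropic at {3, 17, 41, 53}.

[3, 17, 41, 53]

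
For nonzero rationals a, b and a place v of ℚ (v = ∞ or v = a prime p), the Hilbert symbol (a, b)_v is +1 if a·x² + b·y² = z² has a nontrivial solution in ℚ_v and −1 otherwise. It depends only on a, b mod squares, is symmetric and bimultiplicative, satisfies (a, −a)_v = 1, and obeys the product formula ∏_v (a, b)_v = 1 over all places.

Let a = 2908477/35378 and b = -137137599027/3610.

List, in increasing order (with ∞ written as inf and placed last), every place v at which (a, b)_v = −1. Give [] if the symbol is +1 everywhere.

[2, 31]

Mod squares: a ≡ 26, b ≡ -4030. Check v ∈ {∞, 2, 3, 5, 7, 11, 13, 19, 31, 43}.
v=43: a=43^2·(≡29), b=43^2·(≡8) mod 43; (29|43)=-1, (8|43)=-1; (−1)^{2·2·21}·(-1)^2·(-1)^2 = +1.
v=31: a=31^0·(≡17), b=31^1·(≡14) mod 31; (17|31)=-1, (14|31)=+1; (−1)^{0·1·15}·(-1)^1·(+1)^0 = -1.
v=13: a=13^1·(≡5), b=13^3·(≡5) mod 13; (5|13)=-1, (5|13)=-1; (−1)^{1·3·6}·(-1)^3·(-1)^1 = +1.
v=∞: 26 > 0 and -4030 < 0  ⇒  (a,b)_∞ = +1.
v=19: a=19^-2·(≡11), b=19^-2·(≡6) mod 19; (11|19)=+1, (6|19)=+1; (−1)^{-2·-2·9}·(+1)^-2·(+1)^-2 = +1.
v=2: v_2(a)=-1, v_2(b)=-1; units ≡ 5, 1 (mod 8); ε·ε+αω+βω = 0·0+-1·0+-1·1 ≡ 1  ⇒  (a,b)_2 = -1.
v=3: a=3^0·(≡2), b=3^2·(≡2) mod 3; (2|3)=-1, (2|3)=-1; (−1)^{0·2·1}·(-1)^2·(-1)^0 = +1.
v=7: a=7^-2·(≡5), b=7^0·(≡1) mod 7; (5|7)=-1, (1|7)=+1; (−1)^{-2·0·3}·(-1)^0·(+1)^-2 = +1.
v=5: a=5^0·(≡4), b=5^-1·(≡4) mod 5; (4|5)=+1, (4|5)=+1; (−1)^{0·-1·2}·(+1)^-1·(+1)^0 = +1.
v=11: a=11^2·(≡1), b=11^2·(≡6) mod 11; (1|11)=+1, (6|11)=-1; (−1)^{2·2·5}·(+1)^2·(-1)^2 = +1.
Ram(26, -4030) = {2, 31}; no ℚ_2-point on the conic.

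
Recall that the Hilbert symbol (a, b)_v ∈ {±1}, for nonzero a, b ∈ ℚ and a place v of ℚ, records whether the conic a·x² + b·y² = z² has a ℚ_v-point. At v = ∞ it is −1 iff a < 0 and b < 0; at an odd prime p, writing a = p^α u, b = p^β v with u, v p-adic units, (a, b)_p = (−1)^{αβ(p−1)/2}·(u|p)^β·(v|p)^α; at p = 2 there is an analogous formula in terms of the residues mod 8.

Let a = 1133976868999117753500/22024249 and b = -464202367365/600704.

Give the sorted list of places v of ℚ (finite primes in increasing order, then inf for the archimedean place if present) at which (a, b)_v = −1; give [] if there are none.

(a, b) ≡ (15, -4290) mod (ℚ^×)²; places V = {2, 3, 5, 11, 13, 19, 29, 31, 59, ∞}.
(a,b)_2: α=2, β=-7; u≡7, v≡7 (mod 8); ε(u)ε(v)=1·1, αω(v)=2·0, βω(u)=-7·0; sum ≡ 1  ⇒  -1.
(a,b)_59: α=4, u≡1; β=2, v≡28 (mod 59); (1|59)=+1, (28|59)=+1; sign (−1)^0·+1^2·+1^4 = +1.
(a,b)_29: α=4, u≡11; β=2, v≡11 (mod 29); (11|29)=-1, (11|29)=-1; sign (−1)^0·-1^2·-1^4 = +1.
(a,b)_3: α=7, u≡2; β=1, v≡1 (mod 3); (2|3)=-1, (1|3)=+1; sign (−1)^1·-1^1·+1^7 = +1.
(a,b)_11: α=2, u≡4; β=1, v≡8 (mod 11); (4|11)=+1, (8|11)=-1; sign (−1)^0·+1^1·-1^2 = +1.
(a,b)_19: α=-4, u≡15; β=-2, v≡6 (mod 19); (15|19)=-1, (6|19)=+1; sign (−1)^0·-1^-2·+1^-4 = +1.
(a,b)_5: α=3, u≡2; β=1, v≡3 (mod 5); (2|5)=-1, (3|5)=-1; sign (−1)^0·-1^1·-1^3 = +1.
(a,b)_∞: sgn(15)=+, sgn(-4290)=−, so +1.
(a,b)_13: α=-2, u≡8; β=-1, v≡5 (mod 13); (8|13)=-1, (5|13)=-1; sign (−1)^0·-1^-1·-1^-2 = -1.
(a,b)_31: α=0, u≡24; β=2, v≡8 (mod 31); (24|31)=-1, (8|31)=+1; sign (−1)^0·-1^2·+1^0 = +1.
|Ram(15, -4290)| = 2, even; anisotropic at {2, 13}.

[2, 13]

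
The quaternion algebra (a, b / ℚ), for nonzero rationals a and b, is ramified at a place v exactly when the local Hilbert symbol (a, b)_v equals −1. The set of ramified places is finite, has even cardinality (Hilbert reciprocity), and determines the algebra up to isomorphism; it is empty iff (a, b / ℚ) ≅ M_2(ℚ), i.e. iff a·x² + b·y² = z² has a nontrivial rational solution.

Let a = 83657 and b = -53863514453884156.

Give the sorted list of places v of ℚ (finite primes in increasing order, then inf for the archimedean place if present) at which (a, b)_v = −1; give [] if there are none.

[17, 37]

Mod squares: a ≡ 83657, b ≡ -1924111. Check v ∈ {∞, 2, 7, 17, 19, 23, 37}.
v=19: a=19^1·(≡14), b=19^3·(≡5) mod 19; (14|19)=-1, (5|19)=+1; (−1)^{1·3·9}·(-1)^3·(+1)^1 = +1.
v=37: a=37^1·(≡4), b=37^3·(≡32) mod 37; (4|37)=+1, (32|37)=-1; (−1)^{1·3·18}·(+1)^3·(-1)^1 = -1.
v=17: a=17^1·(≡8), b=17^3·(≡3) mod 17; (8|17)=+1, (3|17)=-1; (−1)^{1·3·8}·(+1)^3·(-1)^1 = -1.
v=∞: 83657 > 0 and -1924111 < 0  ⇒  (a,b)_∞ = +1.
v=23: a=23^0·(≡6), b=23^1·(≡10) mod 23; (6|23)=+1, (10|23)=-1; (−1)^{0·1·11}·(+1)^1·(-1)^0 = +1.
v=7: a=7^1·(≡2), b=7^3·(≡6) mod 7; (2|7)=+1, (6|7)=-1; (−1)^{1·3·3}·(+1)^3·(-1)^1 = +1.
v=2: v_2(a)=0, v_2(b)=2; units ≡ 1, 1 (mod 8); ε·ε+αω+βω = 0·0+0·0+2·0 ≡ 0  ⇒  (a,b)_2 = +1.
|Ram(83657, -1924111)| = 2, even; anisotropic at {17, 37}.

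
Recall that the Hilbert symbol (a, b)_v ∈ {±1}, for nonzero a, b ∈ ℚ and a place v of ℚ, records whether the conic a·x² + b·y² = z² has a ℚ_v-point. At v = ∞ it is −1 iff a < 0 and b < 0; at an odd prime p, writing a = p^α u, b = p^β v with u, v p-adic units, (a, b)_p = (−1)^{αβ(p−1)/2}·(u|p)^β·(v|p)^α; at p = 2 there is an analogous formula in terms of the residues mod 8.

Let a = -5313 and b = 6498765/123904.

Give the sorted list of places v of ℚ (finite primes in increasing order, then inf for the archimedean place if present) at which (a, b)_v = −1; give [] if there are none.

Mod squares: a ≡ -5313, b ≡ 1365. Check v ∈ {∞, 2, 3, 5, 7, 11, 13, 23}.
v=7: a=7^1·(≡4), b=7^1·(≡5) mod 7; (4|7)=+1, (5|7)=-1; (−1)^{1·1·3}·(+1)^1·(-1)^1 = +1.
v=23: a=23^1·(≡22), b=23^2·(≡1) mod 23; (22|23)=-1, (1|23)=+1; (−1)^{1·2·11}·(-1)^2·(+1)^1 = +1.
v=2: v_2(a)=0, v_2(b)=-10; units ≡ 7, 5 (mod 8); ε·ε+αω+βω = 1·0+0·1+-10·0 ≡ 0  ⇒  (a,b)_2 = +1.
v=∞: -5313 < 0 and 1365 > 0  ⇒  (a,b)_∞ = +1.
v=3: a=3^1·(≡2), b=3^3·(≡2) mod 3; (2|3)=-1, (2|3)=-1; (−1)^{1·3·1}·(-1)^3·(-1)^1 = -1.
v=5: a=5^0·(≡2), b=5^1·(≡2) mod 5; (2|5)=-1, (2|5)=-1; (−1)^{0·1·2}·(-1)^1·(-1)^0 = -1.
v=13: a=13^0·(≡4), b=13^1·(≡3) mod 13; (4|13)=+1, (3|13)=+1; (−1)^{0·1·6}·(+1)^1·(+1)^0 = +1.
v=11: a=11^1·(≡1), b=11^-2·(≡9) mod 11; (1|11)=+1, (9|11)=+1; (−1)^{1·-2·5}·(+1)^-2·(+1)^1 = +1.
(-5313, 1365 / ℚ) ramifies at {3, 5}: a division algebra.

[3, 5]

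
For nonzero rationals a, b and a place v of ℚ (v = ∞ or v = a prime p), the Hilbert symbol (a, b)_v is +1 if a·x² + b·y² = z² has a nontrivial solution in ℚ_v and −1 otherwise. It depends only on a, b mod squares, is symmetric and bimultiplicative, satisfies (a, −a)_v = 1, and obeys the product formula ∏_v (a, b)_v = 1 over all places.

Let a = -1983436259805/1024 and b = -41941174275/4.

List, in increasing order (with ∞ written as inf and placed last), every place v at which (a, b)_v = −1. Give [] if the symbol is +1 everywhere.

[19, inf]

Mod squares: a ≡ -8645, b ≡ -19019. Check v ∈ {∞, 2, 3, 5, 7, 11, 13, 17, 19}.
v=∞: -8645 < 0 and -19019 < 0  ⇒  (a,b)_∞ = -1.
v=3: a=3^8·(≡1), b=3^6·(≡1) mod 3; (1|3)=+1, (1|3)=+1; (−1)^{8·6·1}·(+1)^6·(+1)^8 = +1.
v=5: a=5^1·(≡1), b=5^2·(≡1) mod 5; (1|5)=+1, (1|5)=+1; (−1)^{1·2·2}·(+1)^2·(+1)^1 = +1.
v=13: a=13^1·(≡7), b=13^1·(≡7) mod 13; (7|13)=-1, (7|13)=-1; (−1)^{1·1·6}·(-1)^1·(-1)^1 = +1.
v=17: a=17^2·(≡13), b=17^0·(≡2) mod 17; (13|17)=+1, (2|17)=+1; (−1)^{2·0·8}·(+1)^0·(+1)^2 = +1.
v=19: a=19^1·(≡11), b=19^1·(≡4) mod 19; (11|19)=+1, (4|19)=+1; (−1)^{1·1·9}·(+1)^1·(+1)^1 = -1.
v=11: a=11^2·(≡4), b=11^3·(≡1) mod 11; (4|11)=+1, (1|11)=+1; (−1)^{2·3·5}·(+1)^3·(+1)^2 = +1.
v=2: v_2(a)=-10, v_2(b)=-2; units ≡ 3, 5 (mod 8); ε·ε+αω+βω = 1·0+-10·1+-2·1 ≡ 0  ⇒  (a,b)_2 = +1.
v=7: a=7^1·(≡2), b=7^1·(≡5) mod 7; (2|7)=+1, (5|7)=-1; (−1)^{1·1·3}·(+1)^1·(-1)^1 = +1.
(-8645, -19019 / ℚ) ramifies at {19, ∞}: a division algebra.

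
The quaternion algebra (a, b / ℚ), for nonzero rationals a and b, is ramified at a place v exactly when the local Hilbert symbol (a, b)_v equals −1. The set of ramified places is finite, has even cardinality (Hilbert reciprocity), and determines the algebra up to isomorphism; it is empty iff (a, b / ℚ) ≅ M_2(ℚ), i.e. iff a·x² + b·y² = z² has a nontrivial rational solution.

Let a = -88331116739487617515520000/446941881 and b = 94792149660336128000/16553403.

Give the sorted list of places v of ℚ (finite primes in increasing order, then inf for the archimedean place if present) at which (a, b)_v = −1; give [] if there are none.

Mod squares: a ≡ -2618, b ≡ 36465. Check v ∈ {∞, 2, 3, 5, 7, 11, 13, 17, 29}.
v=∞: -2618 < 0 and 36465 > 0  ⇒  (a,b)_∞ = +1.
v=5: a=5^4·(≡3), b=5^3·(≡3) mod 5; (3|5)=-1, (3|5)=-1; (−1)^{4·3·2}·(-1)^3·(-1)^4 = -1.
v=7: a=7^5·(≡4), b=7^4·(≡4) mod 7; (4|7)=+1, (4|7)=+1; (−1)^{5·4·3}·(+1)^4·(+1)^5 = +1.
v=13: a=13^2·(≡5), b=13^1·(≡9) mod 13; (5|13)=-1, (9|13)=+1; (−1)^{2·1·6}·(-1)^1·(+1)^2 = -1.
v=11: a=11^3·(≡3), b=11^3·(≡5) mod 11; (3|11)=+1, (5|11)=+1; (−1)^{3·3·5}·(+1)^3·(+1)^3 = -1.
v=3: a=3^-12·(≡1), b=3^-9·(≡2) mod 3; (1|3)=+1, (2|3)=-1; (−1)^{-12·-9·1}·(+1)^-9·(-1)^-12 = +1.
v=29: a=29^-2·(≡10), b=29^-2·(≡21) mod 29; (10|29)=-1, (21|29)=-1; (−1)^{-2·-2·14}·(-1)^-2·(-1)^-2 = +1.
v=2: v_2(a)=41, v_2(b)=30; units ≡ 3, 1 (mod 8); ε·ε+αω+βω = 1·0+41·0+30·1 ≡ 0  ⇒  (a,b)_2 = +1.
v=17: a=17^1·(≡16), b=17^1·(≡5) mod 17; (16|17)=+1, (5|17)=-1; (−1)^{1·1·8}·(+1)^1·(-1)^1 = -1.
(-2618, 36465 / ℚ) ramifies at {5, 11, 13, 17}: a division algebra.

[5, 11, 13, 17]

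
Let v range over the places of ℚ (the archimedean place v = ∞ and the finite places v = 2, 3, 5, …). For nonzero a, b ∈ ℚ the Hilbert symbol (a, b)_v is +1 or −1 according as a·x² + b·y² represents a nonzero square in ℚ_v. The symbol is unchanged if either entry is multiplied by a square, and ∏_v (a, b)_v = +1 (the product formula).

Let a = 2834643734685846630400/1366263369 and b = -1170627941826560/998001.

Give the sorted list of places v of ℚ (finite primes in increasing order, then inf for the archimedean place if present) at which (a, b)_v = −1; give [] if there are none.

(a, b) ≡ (22591, -35) mod (ℚ^×)²; places V = {2, 3, 5, 7, 19, 29, 37, 41, ∞}.
(a,b)_7: α=4, u≡2; β=1, v≡4 (mod 7); (2|7)=+1, (4|7)=+1; sign (−1)^0·+1^1·+1^4 = +1.
(a,b)_5: α=2, u≡4; β=1, v≡3 (mod 5); (4|5)=+1, (3|5)=-1; sign (−1)^0·+1^1·-1^2 = +1.
(a,b)_41: α=3, u≡5; β=2, v≡3 (mod 41); (5|41)=+1, (3|41)=-1; sign (−1)^0·+1^2·-1^3 = -1.
(a,b)_2: α=12, β=16; u≡7, v≡5 (mod 8); ε(u)ε(v)=1·0, αω(v)=12·1, βω(u)=16·0; sum ≡ 0  ⇒  +1.
(a,b)_37: α=-4, u≡10; β=-2, v≡15 (mod 37); (10|37)=+1, (15|37)=-1; sign (−1)^0·+1^-2·-1^-4 = +1.
(a,b)_∞: sgn(22591)=+, sgn(-35)=−, so +1.
(a,b)_29: α=3, u≡22; β=2, v≡16 (mod 29); (22|29)=+1, (16|29)=+1; sign (−1)^0·+1^2·+1^3 = +1.
(a,b)_3: α=-6, u≡1; β=-6, v≡1 (mod 3); (1|3)=+1, (1|3)=+1; sign (−1)^0·+1^-6·+1^-6 = +1.
(a,b)_19: α=3, u≡9; β=2, v≡15 (mod 19); (9|19)=+1, (15|19)=-1; sign (−1)^0·+1^2·-1^3 = -1.
(22591, -35 / ℚ) ramifies at {19, 41}: a division algebra.

[19, 41]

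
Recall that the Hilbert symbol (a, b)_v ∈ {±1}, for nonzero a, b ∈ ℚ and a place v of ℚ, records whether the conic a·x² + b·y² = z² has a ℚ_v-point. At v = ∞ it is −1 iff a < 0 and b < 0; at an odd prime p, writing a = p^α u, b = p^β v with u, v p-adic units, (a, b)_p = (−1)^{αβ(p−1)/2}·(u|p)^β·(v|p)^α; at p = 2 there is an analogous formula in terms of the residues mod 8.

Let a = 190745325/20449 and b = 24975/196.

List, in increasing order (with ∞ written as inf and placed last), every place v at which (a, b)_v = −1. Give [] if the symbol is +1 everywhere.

[3, 23, 37, 41]

Mod squares: a ≡ 847757, b ≡ 111. Check v ∈ {∞, 2, 3, 5, 7, 11, 13, 23, 29, 31, 37, 41}.
v=∞: 847757 > 0 and 111 > 0  ⇒  (a,b)_∞ = +1.
v=23: a=23^1·(≡2), b=23^0·(≡17) mod 23; (2|23)=+1, (17|23)=-1; (−1)^{1·0·11}·(+1)^0·(-1)^1 = -1.
v=31: a=31^1·(≡2), b=31^0·(≡2) mod 31; (2|31)=+1, (2|31)=+1; (−1)^{1·0·15}·(+1)^0·(+1)^1 = +1.
v=37: a=37^0·(≡6), b=37^1·(≡21) mod 37; (6|37)=-1, (21|37)=+1; (−1)^{0·1·18}·(-1)^1·(+1)^0 = -1.
v=41: a=41^1·(≡15), b=41^0·(≡13) mod 41; (15|41)=-1, (13|41)=-1; (−1)^{1·0·20}·(-1)^0·(-1)^1 = -1.
v=11: a=11^-2·(≡3), b=11^0·(≡3) mod 11; (3|11)=+1, (3|11)=+1; (−1)^{-2·0·5}·(+1)^0·(+1)^-2 = +1.
v=29: a=29^1·(≡20), b=29^0·(≡24) mod 29; (20|29)=+1, (24|29)=+1; (−1)^{1·0·14}·(+1)^0·(+1)^1 = +1.
v=13: a=13^-2·(≡1), b=13^0·(≡2) mod 13; (1|13)=+1, (2|13)=-1; (−1)^{-2·0·6}·(+1)^0·(-1)^-2 = +1.
v=2: v_2(a)=0, v_2(b)=-2; units ≡ 5, 7 (mod 8); ε·ε+αω+βω = 0·1+0·0+-2·1 ≡ 0  ⇒  (a,b)_2 = +1.
v=5: a=5^2·(≡2), b=5^2·(≡4) mod 5; (2|5)=-1, (4|5)=+1; (−1)^{2·2·2}·(-1)^2·(+1)^2 = +1.
v=7: a=7^0·(≡4), b=7^-2·(≡5) mod 7; (4|7)=+1, (5|7)=-1; (−1)^{0·-2·3}·(+1)^-2·(-1)^0 = +1.
v=3: a=3^2·(≡2), b=3^3·(≡1) mod 3; (2|3)=-1, (1|3)=+1; (−1)^{2·3·1}·(-1)^3·(+1)^2 = -1.
|Ram(847757, 111)| = 4, even; anisotropic at {3, 23, 37, 41}.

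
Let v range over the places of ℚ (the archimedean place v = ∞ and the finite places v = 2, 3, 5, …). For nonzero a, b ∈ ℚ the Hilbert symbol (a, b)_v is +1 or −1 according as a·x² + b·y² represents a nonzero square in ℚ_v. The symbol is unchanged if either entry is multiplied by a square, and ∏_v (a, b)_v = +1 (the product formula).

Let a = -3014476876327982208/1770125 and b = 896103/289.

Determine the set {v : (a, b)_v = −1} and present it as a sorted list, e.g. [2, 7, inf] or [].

[2, 3, 5, 11, 31, 37]

(a, b) ≡ (-113174490, 11063) mod (ℚ^×)²; places V = {2, 3, 5, 7, 11, 13, 17, 23, 29, 31, 37, ∞}.
(a,b)_23: α=1, u≡4; β=1, v≡7 (mod 23); (4|23)=+1, (7|23)=-1; sign (−1)^1·+1^1·-1^1 = +1.
(a,b)_7: α=-2, u≡5; β=0, v≡6 (mod 7); (5|7)=-1, (6|7)=-1; sign (−1)^0·-1^0·-1^-2 = +1.
(a,b)_13: α=3, u≡5; β=1, v≡6 (mod 13); (5|13)=-1, (6|13)=-1; sign (−1)^0·-1^1·-1^3 = +1.
(a,b)_11: α=5, u≡2; β=0, v≡7 (mod 11); (2|11)=-1, (7|11)=-1; sign (−1)^0·-1^0·-1^5 = -1.
(a,b)_2: α=7, β=0; u≡3, v≡7 (mod 8); ε(u)ε(v)=1·1, αω(v)=7·0, βω(u)=0·1; sum ≡ 1  ⇒  -1.
(a,b)_31: α=1, u≡9; β=0, v≡11 (mod 31); (9|31)=+1, (11|31)=-1; sign (−1)^0·+1^0·-1^1 = -1.
(a,b)_37: α=1, u≡31; β=1, v≡34 (mod 37); (31|37)=-1, (34|37)=+1; sign (−1)^0·-1^1·+1^1 = -1.
(a,b)_5: α=-3, u≡2; β=0, v≡2 (mod 5); (2|5)=-1, (2|5)=-1; sign (−1)^0·-1^0·-1^-3 = -1.
(a,b)_29: α=2, u≡14; β=0, v≡26 (mod 29); (14|29)=-1, (26|29)=-1; sign (−1)^0·-1^0·-1^2 = +1.
(a,b)_17: α=-2, u≡16; β=-2, v≡16 (mod 17); (16|17)=+1, (16|17)=+1; sign (−1)^0·+1^-2·+1^-2 = +1.
(a,b)_∞: sgn(-113174490)=−, sgn(11063)=+, so +1.
(a,b)_3: α=1, u≡2; β=4, v≡2 (mod 3); (2|3)=-1, (2|3)=-1; sign (−1)^0·-1^4·-1^1 = -1.
|Ram(-113174490, 11063)| = 6, even; anisotropic at {2, 3, 5, 11, 31, 37}.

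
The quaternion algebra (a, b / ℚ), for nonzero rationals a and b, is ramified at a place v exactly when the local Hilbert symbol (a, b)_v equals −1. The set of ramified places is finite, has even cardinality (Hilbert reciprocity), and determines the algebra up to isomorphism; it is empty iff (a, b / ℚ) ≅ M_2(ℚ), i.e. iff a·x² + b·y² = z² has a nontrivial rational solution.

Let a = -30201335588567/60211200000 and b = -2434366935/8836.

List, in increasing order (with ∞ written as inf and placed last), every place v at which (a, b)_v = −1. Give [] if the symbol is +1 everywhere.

[3, 13, 17, inf]

(a, b) ≡ (-4290, -7735) mod (ℚ^×)²; places V = {2, 3, 5, 7, 11, 13, 17, 23, 29, 47, 53, ∞}.
(a,b)_13: α=3, u≡2; β=1, v≡10 (mod 13); (2|13)=-1, (10|13)=+1; sign (−1)^0·-1^1·+1^3 = -1.
(a,b)_2: α=-17, β=-2; u≡7, v≡1 (mod 8); ε(u)ε(v)=1·0, αω(v)=-17·0, βω(u)=-2·0; sum ≡ 0  ⇒  +1.
(a,b)_23: α=2, u≡14; β=0, v≡2 (mod 23); (14|23)=-1, (2|23)=+1; sign (−1)^0·-1^0·+1^2 = +1.
(a,b)_29: α=2, u≡17; β=0, v≡11 (mod 29); (17|29)=-1, (11|29)=-1; sign (−1)^0·-1^0·-1^2 = +1.
(a,b)_7: α=-2, u≡4; β=1, v≡4 (mod 7); (4|7)=+1, (4|7)=+1; sign (−1)^0·+1^1·+1^-2 = +1.
(a,b)_5: α=-5, u≡2; β=1, v≡3 (mod 5); (2|5)=-1, (3|5)=-1; sign (−1)^0·-1^1·-1^-5 = +1.
(a,b)_3: α=-1, u≡1; β=2, v≡2 (mod 3); (1|3)=+1, (2|3)=-1; sign (−1)^0·+1^2·-1^-1 = -1.
(a,b)_53: α=2, u≡45; β=0, v≡41 (mod 53); (45|53)=-1, (41|53)=-1; sign (−1)^0·-1^0·-1^2 = +1.
(a,b)_∞: sgn(-4290)=−, sgn(-7735)=−, so -1.
(a,b)_11: α=1, u≡10; β=2, v≡4 (mod 11); (10|11)=-1, (4|11)=+1; sign (−1)^0·-1^2·+1^1 = +1.
(a,b)_17: α=0, u≡3; β=3, v≡16 (mod 17); (3|17)=-1, (16|17)=+1; sign (−1)^0·-1^3·+1^0 = -1.
(a,b)_47: α=0, u≡8; β=-2, v≡45 (mod 47); (8|47)=+1, (45|47)=-1; sign (−1)^0·+1^-2·-1^0 = +1.
(-4290, -7735 / ℚ) ramifies at {3, 13, 17, ∞}: a division algebra.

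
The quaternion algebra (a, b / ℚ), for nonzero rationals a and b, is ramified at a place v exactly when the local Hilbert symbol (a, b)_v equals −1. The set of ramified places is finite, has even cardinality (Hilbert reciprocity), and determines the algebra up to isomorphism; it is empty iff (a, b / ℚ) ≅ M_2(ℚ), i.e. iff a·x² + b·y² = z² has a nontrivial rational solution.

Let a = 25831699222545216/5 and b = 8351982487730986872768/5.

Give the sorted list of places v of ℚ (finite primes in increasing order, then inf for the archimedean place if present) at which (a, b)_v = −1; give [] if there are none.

Mod squares: a ≡ 2145, b ≡ 33915. Check v ∈ {∞, 2, 3, 5, 7, 11, 13, 17, 19}.
v=∞: 2145 > 0 and 33915 > 0  ⇒  (a,b)_∞ = +1.
v=7: a=7^2·(≡3), b=7^3·(≡2) mod 7; (3|7)=-1, (2|7)=+1; (−1)^{2·3·3}·(-1)^3·(+1)^2 = -1.
v=5: a=5^-1·(≡1), b=5^-1·(≡3) mod 5; (1|5)=+1, (3|5)=-1; (−1)^{-1·-1·2}·(+1)^-1·(-1)^-1 = -1.
v=11: a=11^3·(≡7), b=11^4·(≡7) mod 11; (7|11)=-1, (7|11)=-1; (−1)^{3·4·5}·(-1)^4·(-1)^3 = -1.
v=2: v_2(a)=6, v_2(b)=6; units ≡ 1, 3 (mod 8); ε·ε+αω+βω = 0·1+6·1+6·0 ≡ 0  ⇒  (a,b)_2 = +1.
v=17: a=17^2·(≡5), b=17^3·(≡14) mod 17; (5|17)=-1, (14|17)=-1; (−1)^{2·3·8}·(-1)^3·(-1)^2 = -1.
v=3: a=3^3·(≡1), b=3^3·(≡1) mod 3; (1|3)=+1, (1|3)=+1; (−1)^{3·3·1}·(+1)^3·(+1)^3 = -1.
v=13: a=13^3·(≡12), b=13^4·(≡11) mod 13; (12|13)=+1, (11|13)=-1; (−1)^{3·4·6}·(+1)^4·(-1)^3 = -1.
v=19: a=19^2·(≡16), b=19^3·(≡2) mod 19; (16|19)=+1, (2|19)=-1; (−1)^{2·3·9}·(+1)^3·(-1)^2 = +1.
(2145, 33915 / ℚ) ramifies at {3, 5, 7, 11, 13, 17}: a division algebra.

[3, 5, 7, 11, 13, 17]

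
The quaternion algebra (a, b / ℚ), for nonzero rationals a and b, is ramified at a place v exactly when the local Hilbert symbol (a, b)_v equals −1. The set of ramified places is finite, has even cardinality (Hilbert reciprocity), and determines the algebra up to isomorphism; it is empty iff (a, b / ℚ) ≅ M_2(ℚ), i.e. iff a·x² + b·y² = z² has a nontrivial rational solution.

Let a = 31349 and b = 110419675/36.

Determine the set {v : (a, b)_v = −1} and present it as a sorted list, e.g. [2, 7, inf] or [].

[23, 29]

Mod squares: a ≡ 31349, b ≡ 15283. Check v ∈ {∞, 2, 3, 5, 17, 23, 29, 31, 47}.
v=2: v_2(a)=0, v_2(b)=-2; units ≡ 5, 3 (mod 8); ε·ε+αω+βω = 0·1+0·1+-2·1 ≡ 0  ⇒  (a,b)_2 = +1.
v=31: a=31^0·(≡8), b=31^1·(≡5) mod 31; (8|31)=+1, (5|31)=+1; (−1)^{0·1·15}·(+1)^1·(+1)^0 = +1.
v=29: a=29^1·(≡8), b=29^1·(≡7) mod 29; (8|29)=-1, (7|29)=+1; (−1)^{1·1·14}·(-1)^1·(+1)^1 = -1.
v=3: a=3^0·(≡2), b=3^-2·(≡1) mod 3; (2|3)=-1, (1|3)=+1; (−1)^{0·-2·1}·(-1)^-2·(+1)^0 = +1.
v=17: a=17^0·(≡1), b=17^3·(≡9) mod 17; (1|17)=+1, (9|17)=+1; (−1)^{0·3·8}·(+1)^3·(+1)^0 = +1.
v=47: a=47^1·(≡9), b=47^0·(≡18) mod 47; (9|47)=+1, (18|47)=+1; (−1)^{1·0·23}·(+1)^0·(+1)^1 = +1.
v=5: a=5^0·(≡4), b=5^2·(≡2) mod 5; (4|5)=+1, (2|5)=-1; (−1)^{0·2·2}·(+1)^2·(-1)^0 = +1.
v=∞: 31349 > 0 and 15283 > 0  ⇒  (a,b)_∞ = +1.
v=23: a=23^1·(≡6), b=23^0·(≡22) mod 23; (6|23)=+1, (22|23)=-1; (−1)^{1·0·11}·(+1)^0·(-1)^1 = -1.
Ram(31349, 15283) = {23, 29}; no ℚ_23-point on the conic.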